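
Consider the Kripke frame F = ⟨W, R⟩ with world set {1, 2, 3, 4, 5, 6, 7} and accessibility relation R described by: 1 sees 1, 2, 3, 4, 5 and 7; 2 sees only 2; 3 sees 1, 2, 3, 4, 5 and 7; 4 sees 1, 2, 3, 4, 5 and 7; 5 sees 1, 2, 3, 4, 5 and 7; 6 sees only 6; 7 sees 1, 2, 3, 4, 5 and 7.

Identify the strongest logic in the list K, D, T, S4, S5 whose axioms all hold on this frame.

S4

Serial (axiom D): yes — every world has a successor (e.g. 1 R 1).
Reflexive (axiom T): yes — every world is R-related to itself.
Transitive (axiom 4): yes — every two-step R-path is closed by a direct edge.
Euclidean (axiom 5): no — 1 R 2 and 1 R 3, but not 2 R 3.
So F validates K, D, T, S4; S5 would additionally require R to be Euclidean. The strongest is S4.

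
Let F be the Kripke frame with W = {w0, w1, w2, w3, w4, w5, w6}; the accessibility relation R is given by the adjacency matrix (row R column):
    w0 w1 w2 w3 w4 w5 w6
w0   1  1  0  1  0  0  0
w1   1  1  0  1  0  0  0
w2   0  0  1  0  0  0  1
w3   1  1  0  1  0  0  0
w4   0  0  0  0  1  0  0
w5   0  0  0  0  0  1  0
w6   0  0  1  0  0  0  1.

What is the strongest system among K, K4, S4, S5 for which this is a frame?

S5

Transitive (axiom 4): yes — every two-step R-path is closed by a direct edge.
Reflexive (axiom T): yes — every world is R-related to itself.
Euclidean (axiom 5): yes — any two successors of a common world are R-related.
So F validates K, K4, S4, S5. The strongest is S5.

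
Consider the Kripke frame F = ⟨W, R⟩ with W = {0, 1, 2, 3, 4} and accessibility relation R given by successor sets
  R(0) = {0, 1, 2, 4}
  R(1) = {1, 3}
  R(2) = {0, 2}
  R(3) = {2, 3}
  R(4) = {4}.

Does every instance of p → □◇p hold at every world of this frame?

The schema B characterises exactly the symmetric frames.
Symmetric: no — 0 R 1 but not 1 R 0.

No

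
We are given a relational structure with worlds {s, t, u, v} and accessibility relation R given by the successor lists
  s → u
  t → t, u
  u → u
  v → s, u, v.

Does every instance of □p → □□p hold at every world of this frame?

Yes

Axiom 4 corresponds to the accessibility relation being transitive.
Transitive: yes — every two-step R-path is closed by a direct edge.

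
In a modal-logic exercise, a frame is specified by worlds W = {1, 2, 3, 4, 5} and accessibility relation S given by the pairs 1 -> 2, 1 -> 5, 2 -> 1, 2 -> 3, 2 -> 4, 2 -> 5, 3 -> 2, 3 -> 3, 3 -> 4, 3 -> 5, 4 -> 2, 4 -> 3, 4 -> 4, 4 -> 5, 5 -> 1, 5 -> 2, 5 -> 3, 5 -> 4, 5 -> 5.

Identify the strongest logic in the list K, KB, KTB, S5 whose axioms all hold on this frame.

Symmetric (axiom B): yes — every pair in S has its reverse in S.
Reflexive (axiom T): no — 1 is not related to itself.
Euclidean (axiom 5): no — 2 S 1 and 2 S 3, but not 1 S 3.
So F validates K, KB; KTB would additionally require S to be reflexive. The strongest is KB.

KB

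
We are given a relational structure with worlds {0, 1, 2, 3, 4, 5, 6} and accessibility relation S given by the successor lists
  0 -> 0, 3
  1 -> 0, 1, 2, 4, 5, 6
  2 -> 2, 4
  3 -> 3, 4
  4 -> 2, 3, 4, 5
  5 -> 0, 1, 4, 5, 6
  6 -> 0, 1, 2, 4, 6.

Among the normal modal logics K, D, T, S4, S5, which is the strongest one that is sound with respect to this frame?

Serial (axiom D): yes — every world has a successor (e.g. 0 S 0).
Reflexive (axiom T): yes — every world is S-related to itself.
Transitive (axiom 4): no — 0 S 3 and 3 S 4, but not 0 S 4.
Euclidean (axiom 5): no — 1 S 0 and 1 S 2, but not 0 S 2.
So F validates K, D, T; S4 would additionally require S to be transitive. The strongest is T.

T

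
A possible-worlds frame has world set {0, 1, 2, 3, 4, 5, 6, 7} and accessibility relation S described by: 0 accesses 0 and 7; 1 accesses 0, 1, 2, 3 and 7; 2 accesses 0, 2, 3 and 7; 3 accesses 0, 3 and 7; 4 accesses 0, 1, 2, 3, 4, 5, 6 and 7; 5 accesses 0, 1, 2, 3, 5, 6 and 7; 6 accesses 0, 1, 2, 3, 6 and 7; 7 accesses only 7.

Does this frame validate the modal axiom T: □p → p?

By correspondence theory, T is valid on a frame iff S is reflexive.
Reflexive: yes — every world is S-related to itself.

Yes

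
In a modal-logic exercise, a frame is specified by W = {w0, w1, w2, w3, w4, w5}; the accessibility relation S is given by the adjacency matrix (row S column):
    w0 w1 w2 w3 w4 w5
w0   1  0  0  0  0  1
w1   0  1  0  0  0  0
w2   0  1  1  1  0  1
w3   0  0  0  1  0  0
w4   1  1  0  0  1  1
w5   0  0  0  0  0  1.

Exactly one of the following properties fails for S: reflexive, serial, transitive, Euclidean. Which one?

Reflexive: yes — every world is S-related to itself.
Serial: yes — every world has a successor (e.g. w0 S w0).
Transitive: yes — every two-step S-path is closed by a direct edge.
Euclidean: no — w2 S w1 and w2 S w3, but not w1 S w3.
Only Euclidean fails.

Euclidean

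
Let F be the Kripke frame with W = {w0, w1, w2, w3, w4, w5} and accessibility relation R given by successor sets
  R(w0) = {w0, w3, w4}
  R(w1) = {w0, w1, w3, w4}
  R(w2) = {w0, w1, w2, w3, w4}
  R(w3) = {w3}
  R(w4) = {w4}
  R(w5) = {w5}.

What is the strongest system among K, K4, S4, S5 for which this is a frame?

S4

Transitive (axiom 4): yes — every two-step R-path is closed by a direct edge.
Reflexive (axiom T): yes — every world is R-related to itself.
Euclidean (axiom 5): no — w0 R w3 and w0 R w4, but not w3 R w4.
So F validates K, K4, S4; S5 would additionally require R to be Euclidean. The strongest is S4.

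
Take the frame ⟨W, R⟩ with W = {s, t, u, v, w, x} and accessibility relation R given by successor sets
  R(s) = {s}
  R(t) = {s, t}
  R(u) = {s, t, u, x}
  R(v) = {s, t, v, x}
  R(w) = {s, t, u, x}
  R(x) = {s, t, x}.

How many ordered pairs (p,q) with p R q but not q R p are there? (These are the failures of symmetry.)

Enumerating: (t,s), (u,s), (u,t), (u,x), (v,s), (v,t), (v,x), (w,s), (w,t), (w,u), (w,x), (x,s), (x,t).

13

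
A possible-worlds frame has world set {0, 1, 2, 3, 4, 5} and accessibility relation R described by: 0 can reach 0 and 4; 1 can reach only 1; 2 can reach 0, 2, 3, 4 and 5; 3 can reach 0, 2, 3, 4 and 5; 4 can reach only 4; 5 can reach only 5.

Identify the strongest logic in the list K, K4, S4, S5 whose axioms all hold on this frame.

S4

Transitive (axiom 4): yes — every two-step R-path is closed by a direct edge.
Reflexive (axiom T): yes — every world is R-related to itself.
Euclidean (axiom 5): no — 2 R 0 and 2 R 3, but not 0 R 3.
So F validates K, K4, S4; S5 would additionally require R to be Euclidean. The strongest is S4.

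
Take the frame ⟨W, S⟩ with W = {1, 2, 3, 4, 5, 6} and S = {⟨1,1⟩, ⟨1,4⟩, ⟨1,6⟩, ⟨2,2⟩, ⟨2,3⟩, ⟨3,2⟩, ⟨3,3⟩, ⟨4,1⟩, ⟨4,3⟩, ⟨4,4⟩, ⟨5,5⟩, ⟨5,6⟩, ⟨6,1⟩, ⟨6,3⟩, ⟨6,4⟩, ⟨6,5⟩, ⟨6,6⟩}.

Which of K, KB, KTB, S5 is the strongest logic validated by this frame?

Symmetric (axiom B): no — 4 S 3 but not 3 S 4.
Reflexive (axiom T): yes — every world is S-related to itself.
Euclidean (axiom 5): no — 1 S 4 and 1 S 6, but not 4 S 6.
So F validates K; KB would additionally require S to be symmetric. The strongest is K.

K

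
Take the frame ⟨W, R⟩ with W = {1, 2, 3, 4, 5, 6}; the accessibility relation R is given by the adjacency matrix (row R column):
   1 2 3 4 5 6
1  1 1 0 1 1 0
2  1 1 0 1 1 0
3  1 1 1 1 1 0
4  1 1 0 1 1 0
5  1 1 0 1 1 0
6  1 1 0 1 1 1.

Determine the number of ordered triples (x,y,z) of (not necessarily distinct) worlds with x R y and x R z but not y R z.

8

Enumerating: (3,1,3), (3,2,3), (3,4,3), (3,5,3), (6,1,6), (6,2,6), (6,4,6), (6,5,6).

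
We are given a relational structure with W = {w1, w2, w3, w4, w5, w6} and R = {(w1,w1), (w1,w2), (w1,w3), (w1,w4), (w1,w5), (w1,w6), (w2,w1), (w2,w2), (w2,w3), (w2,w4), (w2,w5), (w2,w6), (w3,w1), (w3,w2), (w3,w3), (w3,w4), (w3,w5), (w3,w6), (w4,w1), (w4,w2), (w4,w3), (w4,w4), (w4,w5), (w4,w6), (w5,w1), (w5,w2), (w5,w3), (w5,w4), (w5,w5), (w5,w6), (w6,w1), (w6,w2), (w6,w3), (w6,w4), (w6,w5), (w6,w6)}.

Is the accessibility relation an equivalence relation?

Yes

Reflexive: yes — every world is R-related to itself.
Symmetric: yes — every pair in R has its reverse in R.
Transitive: yes — every two-step R-path is closed by a direct edge.
So R is an equivalence relation.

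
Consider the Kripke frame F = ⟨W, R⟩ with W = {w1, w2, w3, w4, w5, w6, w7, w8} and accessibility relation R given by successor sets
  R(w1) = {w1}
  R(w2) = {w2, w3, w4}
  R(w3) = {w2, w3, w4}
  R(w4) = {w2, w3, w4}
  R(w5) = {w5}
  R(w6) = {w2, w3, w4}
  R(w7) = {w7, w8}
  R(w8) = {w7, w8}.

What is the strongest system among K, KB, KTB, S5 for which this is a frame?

Symmetric (axiom B): no — w6 R w2 but not w2 R w6.
Reflexive (axiom T): no — w6 is not related to itself.
Euclidean (axiom 5): yes — any two successors of a common world are R-related.
So F validates K; KB would additionally require R to be symmetric. The strongest is K.

K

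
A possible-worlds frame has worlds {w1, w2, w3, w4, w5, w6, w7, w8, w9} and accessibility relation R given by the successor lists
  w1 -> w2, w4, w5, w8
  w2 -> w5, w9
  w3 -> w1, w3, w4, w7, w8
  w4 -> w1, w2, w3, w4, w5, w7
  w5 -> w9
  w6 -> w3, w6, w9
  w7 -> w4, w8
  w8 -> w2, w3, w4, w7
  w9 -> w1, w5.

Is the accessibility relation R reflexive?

Reflexive: no — w1 is not related to itself.

No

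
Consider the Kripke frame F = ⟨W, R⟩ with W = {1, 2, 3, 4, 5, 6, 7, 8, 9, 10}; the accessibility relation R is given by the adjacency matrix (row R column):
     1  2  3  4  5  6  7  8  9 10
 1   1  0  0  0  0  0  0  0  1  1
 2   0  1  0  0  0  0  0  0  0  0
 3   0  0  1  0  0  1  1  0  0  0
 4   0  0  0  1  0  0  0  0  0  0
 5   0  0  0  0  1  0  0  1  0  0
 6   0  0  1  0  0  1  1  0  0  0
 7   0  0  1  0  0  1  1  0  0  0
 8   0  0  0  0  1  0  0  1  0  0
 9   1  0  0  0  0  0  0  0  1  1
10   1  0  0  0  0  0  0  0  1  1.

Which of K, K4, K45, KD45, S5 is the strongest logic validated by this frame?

Transitive (axiom 4): yes — every two-step R-path is closed by a direct edge.
Euclidean (axiom 5): yes — any two successors of a common world are R-related.
Serial (axiom D): yes — every world has a successor (e.g. 1 R 1).
Reflexive (axiom T): yes — every world is R-related to itself.
So F validates K, K4, K45, KD45, S5. The strongest is S5.

S5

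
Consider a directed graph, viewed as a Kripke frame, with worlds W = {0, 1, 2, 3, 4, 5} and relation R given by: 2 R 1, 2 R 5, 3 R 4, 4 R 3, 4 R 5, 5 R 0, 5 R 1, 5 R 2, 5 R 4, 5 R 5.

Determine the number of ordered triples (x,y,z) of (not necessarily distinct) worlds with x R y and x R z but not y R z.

23

Enumerating: (2,1,1), (2,1,5), (3,4,4), (4,3,3), (4,3,5), (4,5,3), (5,0,0), (5,0,1), (5,0,2), (5,0,4), (5,0,5), (5,1,0), … and 11 more.
Total: 23.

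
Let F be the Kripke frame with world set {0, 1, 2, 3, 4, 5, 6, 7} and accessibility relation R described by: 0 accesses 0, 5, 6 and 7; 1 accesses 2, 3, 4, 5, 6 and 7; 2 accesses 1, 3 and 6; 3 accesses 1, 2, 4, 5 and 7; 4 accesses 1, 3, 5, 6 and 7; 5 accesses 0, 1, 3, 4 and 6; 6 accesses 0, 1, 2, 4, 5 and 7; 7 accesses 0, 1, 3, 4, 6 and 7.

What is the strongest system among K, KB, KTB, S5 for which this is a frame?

Symmetric (axiom B): yes — every pair in R has its reverse in R.
Reflexive (axiom T): no — 1 is not related to itself.
Euclidean (axiom 5): no — 0 R 5 and 0 R 7, but not 5 R 7.
So F validates K, KB; KTB would additionally require R to be reflexive. The strongest is KB.

KB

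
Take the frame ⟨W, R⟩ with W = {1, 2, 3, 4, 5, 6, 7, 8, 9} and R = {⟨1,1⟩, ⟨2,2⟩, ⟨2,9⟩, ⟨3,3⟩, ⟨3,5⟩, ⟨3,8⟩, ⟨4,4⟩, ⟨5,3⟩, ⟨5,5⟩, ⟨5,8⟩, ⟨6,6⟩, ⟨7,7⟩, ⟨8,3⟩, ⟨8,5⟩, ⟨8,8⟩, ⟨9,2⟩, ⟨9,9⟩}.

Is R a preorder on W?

Reflexive: yes — every world is R-related to itself.
Transitive: yes — every two-step R-path is closed by a direct edge.
So R is a preorder.

Yes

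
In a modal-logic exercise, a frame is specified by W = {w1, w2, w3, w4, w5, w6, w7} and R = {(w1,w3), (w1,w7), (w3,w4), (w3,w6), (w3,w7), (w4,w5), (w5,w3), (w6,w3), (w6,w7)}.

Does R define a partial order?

Reflexive: no — w1 is not related to itself.
Transitive: no — w1 R w3 and w3 R w4, but not w1 R w4.
Antisymmetric: no — w3 R w6 and w6 R w3 with w3 ≠ w6.
So R is not a partial order.

No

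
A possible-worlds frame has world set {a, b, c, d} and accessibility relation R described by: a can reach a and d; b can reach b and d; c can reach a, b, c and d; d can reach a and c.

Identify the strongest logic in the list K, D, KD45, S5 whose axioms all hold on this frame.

D

Serial (axiom D): yes — every world has a successor (e.g. a R a).
Euclidean (axiom 5): no — c R a and c R b, but not a R b.
Transitive (axiom 4): no — a R d and d R c, but not a R c.
Reflexive (axiom T): no — d is not related to itself.
So F validates K, D; KD45 would additionally require R to be Euclidean and transitive. The strongest is D.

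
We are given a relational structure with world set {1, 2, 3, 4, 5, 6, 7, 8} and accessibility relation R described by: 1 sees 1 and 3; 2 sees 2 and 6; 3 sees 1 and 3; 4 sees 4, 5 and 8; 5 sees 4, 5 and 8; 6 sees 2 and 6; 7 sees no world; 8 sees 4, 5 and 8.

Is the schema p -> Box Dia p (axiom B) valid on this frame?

The schema B characterises exactly the symmetric frames.
Symmetric: yes — every pair in R has its reverse in R.

Yes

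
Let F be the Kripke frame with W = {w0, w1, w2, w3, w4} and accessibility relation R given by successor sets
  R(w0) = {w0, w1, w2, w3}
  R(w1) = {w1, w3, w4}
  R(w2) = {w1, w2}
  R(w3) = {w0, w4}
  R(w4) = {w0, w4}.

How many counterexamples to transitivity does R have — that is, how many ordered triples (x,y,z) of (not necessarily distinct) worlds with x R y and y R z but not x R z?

Enumerating: (w0,w1,w4), (w0,w3,w4), (w1,w3,w0), (w1,w4,w0), (w2,w1,w3), (w2,w1,w4), (w3,w0,w1), (w3,w0,w2), (w3,w0,w3), (w4,w0,w1), (w4,w0,w2), (w4,w0,w3).

12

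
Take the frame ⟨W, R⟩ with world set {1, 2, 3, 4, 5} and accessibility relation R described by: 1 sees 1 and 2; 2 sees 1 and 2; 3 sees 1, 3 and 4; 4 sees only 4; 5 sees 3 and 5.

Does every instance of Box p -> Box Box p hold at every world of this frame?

No

Axiom 4 corresponds to the accessibility relation being transitive.
Transitive: no — 3 R 1 and 1 R 2, but not 3 R 2.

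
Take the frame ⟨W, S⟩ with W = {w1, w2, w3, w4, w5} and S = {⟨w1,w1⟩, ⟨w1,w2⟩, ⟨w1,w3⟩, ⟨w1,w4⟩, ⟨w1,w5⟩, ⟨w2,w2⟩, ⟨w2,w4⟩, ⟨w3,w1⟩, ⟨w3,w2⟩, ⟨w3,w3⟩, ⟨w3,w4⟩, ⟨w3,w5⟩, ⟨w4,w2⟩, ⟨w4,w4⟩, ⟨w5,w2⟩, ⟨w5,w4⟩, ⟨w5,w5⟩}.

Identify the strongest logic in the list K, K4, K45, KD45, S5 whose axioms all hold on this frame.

Transitive (axiom 4): yes — every two-step S-path is closed by a direct edge.
Euclidean (axiom 5): no — w1 S w2 and w1 S w3, but not w2 S w3.
Serial (axiom D): yes — every world has a successor (e.g. w1 S w1).
Reflexive (axiom T): yes — every world is S-related to itself.
So F validates K, K4; K45 would additionally require S to be Euclidean. The strongest is K4.

K4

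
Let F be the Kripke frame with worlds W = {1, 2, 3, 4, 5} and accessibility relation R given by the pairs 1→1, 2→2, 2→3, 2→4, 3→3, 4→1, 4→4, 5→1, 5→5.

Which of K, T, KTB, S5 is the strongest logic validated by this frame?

T

Reflexive (axiom T): yes — every world is R-related to itself.
Symmetric (axiom B): no — 2 R 3 but not 3 R 2.
Euclidean (axiom 5): no — 2 R 3 and 2 R 4, but not 3 R 4.
So F validates K, T; KTB would additionally require R to be symmetric. The strongest is T.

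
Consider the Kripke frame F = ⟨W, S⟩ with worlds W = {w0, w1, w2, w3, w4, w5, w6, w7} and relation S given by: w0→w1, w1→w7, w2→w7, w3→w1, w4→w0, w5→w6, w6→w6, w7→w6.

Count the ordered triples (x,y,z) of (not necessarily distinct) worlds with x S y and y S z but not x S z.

Enumerating: (w0,w1,w7), (w1,w7,w6), (w2,w7,w6), (w3,w1,w7), (w4,w0,w1).

5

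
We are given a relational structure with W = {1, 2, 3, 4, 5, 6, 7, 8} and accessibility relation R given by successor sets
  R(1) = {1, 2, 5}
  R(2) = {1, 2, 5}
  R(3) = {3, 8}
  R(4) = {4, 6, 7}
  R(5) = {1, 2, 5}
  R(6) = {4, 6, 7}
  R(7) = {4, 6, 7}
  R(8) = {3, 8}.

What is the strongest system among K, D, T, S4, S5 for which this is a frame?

Serial (axiom D): yes — every world has a successor (e.g. 1 R 1).
Reflexive (axiom T): yes — every world is R-related to itself.
Transitive (axiom 4): yes — every two-step R-path is closed by a direct edge.
Euclidean (axiom 5): yes — any two successors of a common world are R-related.
So F validates K, D, T, S4, S5. The strongest is S5.

S5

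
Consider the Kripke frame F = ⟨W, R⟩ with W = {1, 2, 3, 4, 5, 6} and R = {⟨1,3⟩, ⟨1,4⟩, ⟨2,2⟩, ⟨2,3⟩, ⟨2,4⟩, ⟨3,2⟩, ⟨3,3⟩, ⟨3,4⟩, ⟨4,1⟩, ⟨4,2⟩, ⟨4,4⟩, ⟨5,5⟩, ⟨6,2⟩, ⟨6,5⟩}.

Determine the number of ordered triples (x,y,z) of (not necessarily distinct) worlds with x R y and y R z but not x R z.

9

Enumerating: (1,3,2), (1,4,1), (1,4,2), (2,4,1), (3,4,1), (4,1,3), (4,2,3), (6,2,3), (6,2,4).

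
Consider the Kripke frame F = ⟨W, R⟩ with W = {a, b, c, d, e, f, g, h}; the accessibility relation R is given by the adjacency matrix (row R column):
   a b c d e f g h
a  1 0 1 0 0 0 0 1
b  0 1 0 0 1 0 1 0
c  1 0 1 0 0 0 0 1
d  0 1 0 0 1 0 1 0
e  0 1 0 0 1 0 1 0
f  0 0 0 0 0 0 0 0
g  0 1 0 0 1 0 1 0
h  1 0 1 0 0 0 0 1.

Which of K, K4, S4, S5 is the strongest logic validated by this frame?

K4

Transitive (axiom 4): yes — every two-step R-path is closed by a direct edge.
Reflexive (axiom T): no — d is not related to itself.
Euclidean (axiom 5): yes — any two successors of a common world are R-related.
So F validates K, K4; S4 would additionally require R to be reflexive. The strongest is K4.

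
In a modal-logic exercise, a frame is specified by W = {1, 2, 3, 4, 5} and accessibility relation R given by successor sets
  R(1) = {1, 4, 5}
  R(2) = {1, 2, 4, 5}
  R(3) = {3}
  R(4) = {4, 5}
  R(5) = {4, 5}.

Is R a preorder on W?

Yes

Reflexive: yes — every world is R-related to itself.
Transitive: yes — every two-step R-path is closed by a direct edge.
So R is a preorder.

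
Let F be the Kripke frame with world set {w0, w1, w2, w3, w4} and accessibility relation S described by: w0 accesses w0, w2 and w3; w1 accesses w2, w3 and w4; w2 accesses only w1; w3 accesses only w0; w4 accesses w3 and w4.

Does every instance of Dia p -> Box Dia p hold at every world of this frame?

The schema 5 characterises exactly the Euclidean frames.
Euclidean: no — w0 S w2 and w0 S w3, but not w2 S w3.

No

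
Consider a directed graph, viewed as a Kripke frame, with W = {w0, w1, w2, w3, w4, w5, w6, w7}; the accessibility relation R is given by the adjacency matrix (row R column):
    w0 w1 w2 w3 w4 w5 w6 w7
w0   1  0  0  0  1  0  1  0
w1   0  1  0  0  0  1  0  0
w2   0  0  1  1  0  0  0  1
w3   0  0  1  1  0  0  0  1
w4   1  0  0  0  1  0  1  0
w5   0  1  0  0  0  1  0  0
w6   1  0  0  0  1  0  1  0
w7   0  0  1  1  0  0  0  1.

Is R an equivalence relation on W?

Reflexive: yes — every world is R-related to itself.
Symmetric: yes — every pair in R has its reverse in R.
Transitive: yes — every two-step R-path is closed by a direct edge.
So R is an equivalence relation.

Yes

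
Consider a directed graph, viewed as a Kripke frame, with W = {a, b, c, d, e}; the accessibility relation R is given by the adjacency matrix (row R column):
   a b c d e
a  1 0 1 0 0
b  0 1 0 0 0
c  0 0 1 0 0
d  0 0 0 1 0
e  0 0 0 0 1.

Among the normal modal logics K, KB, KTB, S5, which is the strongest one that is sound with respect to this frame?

Symmetric (axiom B): no — a R c but not c R a.
Reflexive (axiom T): yes — every world is R-related to itself.
Euclidean (axiom 5): no — a R c and a R a, but not c R a.
So F validates K; KB would additionally require R to be symmetric. The strongest is K.

K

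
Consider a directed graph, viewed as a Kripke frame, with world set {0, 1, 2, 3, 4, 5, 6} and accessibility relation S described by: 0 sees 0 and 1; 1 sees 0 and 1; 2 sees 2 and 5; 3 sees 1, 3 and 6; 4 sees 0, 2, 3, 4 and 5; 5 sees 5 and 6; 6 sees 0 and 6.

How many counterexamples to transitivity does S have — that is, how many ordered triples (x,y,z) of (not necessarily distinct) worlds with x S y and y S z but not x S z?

9

Enumerating: (2,5,6), (3,1,0), (3,6,0), (4,0,1), (4,3,1), (4,3,6), (4,5,6), (5,6,0), (6,0,1).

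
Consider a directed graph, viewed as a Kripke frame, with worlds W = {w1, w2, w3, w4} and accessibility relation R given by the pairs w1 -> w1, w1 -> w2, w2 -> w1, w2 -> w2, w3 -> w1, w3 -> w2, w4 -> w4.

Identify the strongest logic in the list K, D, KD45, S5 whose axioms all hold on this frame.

Serial (axiom D): yes — every world has a successor (e.g. w1 R w1).
Euclidean (axiom 5): yes — any two successors of a common world are R-related.
Transitive (axiom 4): yes — every two-step R-path is closed by a direct edge.
Reflexive (axiom T): no — w3 is not related to itself.
So F validates K, D, KD45; S5 would additionally require R to be reflexive. The strongest is KD45.

KD45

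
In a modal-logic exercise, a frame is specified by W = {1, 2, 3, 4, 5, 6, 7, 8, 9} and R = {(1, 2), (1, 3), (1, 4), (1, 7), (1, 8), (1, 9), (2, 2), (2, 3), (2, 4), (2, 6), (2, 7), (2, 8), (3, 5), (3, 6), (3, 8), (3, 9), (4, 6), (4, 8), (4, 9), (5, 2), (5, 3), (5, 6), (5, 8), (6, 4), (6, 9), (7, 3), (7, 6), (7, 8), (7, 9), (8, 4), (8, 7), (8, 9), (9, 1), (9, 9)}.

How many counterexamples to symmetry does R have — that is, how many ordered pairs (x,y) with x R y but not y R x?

22

Enumerating: (1,2), (1,3), (1,4), (1,7), (1,8), (2,3), (2,4), (2,6), (2,7), (2,8), (3,6), (3,8), … and 10 more.
Total: 22.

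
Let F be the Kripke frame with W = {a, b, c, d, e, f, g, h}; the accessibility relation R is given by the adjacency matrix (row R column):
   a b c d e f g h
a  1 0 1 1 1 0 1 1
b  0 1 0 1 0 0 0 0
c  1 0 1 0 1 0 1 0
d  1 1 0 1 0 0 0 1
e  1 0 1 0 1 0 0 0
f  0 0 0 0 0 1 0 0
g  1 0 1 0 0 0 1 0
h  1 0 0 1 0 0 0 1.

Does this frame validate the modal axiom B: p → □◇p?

Axiom B corresponds to the accessibility relation being symmetric.
Symmetric: yes — every pair in R has its reverse in R.

Yes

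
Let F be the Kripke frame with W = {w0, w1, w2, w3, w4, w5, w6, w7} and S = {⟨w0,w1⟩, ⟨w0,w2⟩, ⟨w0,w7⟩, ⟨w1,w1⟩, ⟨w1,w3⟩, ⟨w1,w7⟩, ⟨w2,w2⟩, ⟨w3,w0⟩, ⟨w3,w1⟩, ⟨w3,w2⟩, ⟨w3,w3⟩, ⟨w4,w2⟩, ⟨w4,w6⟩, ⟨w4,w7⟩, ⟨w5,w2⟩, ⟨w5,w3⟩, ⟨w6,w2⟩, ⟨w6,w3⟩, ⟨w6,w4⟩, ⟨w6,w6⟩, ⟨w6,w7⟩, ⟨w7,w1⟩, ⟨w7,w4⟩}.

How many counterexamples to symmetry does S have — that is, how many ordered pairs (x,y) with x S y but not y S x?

Enumerating: (w0,w1), (w0,w2), (w0,w7), (w3,w0), (w3,w2), (w4,w2), (w5,w2), (w5,w3), (w6,w2), (w6,w3), (w6,w7).

11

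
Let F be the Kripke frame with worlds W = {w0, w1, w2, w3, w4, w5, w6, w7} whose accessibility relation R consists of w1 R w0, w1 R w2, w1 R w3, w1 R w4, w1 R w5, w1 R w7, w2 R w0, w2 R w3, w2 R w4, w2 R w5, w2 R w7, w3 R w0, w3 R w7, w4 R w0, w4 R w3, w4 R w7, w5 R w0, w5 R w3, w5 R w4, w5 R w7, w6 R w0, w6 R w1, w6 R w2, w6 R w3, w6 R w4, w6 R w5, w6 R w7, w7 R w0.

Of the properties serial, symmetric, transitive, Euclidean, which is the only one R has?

Serial: no — w0 has no R-successor.
Symmetric: no — w1 R w0 but not w0 R w1.
Transitive: yes — every two-step R-path is closed by a direct edge.
Euclidean: no — w1 R w0 and w1 R w2, but not w0 R w2.
Only transitive holds.

transitive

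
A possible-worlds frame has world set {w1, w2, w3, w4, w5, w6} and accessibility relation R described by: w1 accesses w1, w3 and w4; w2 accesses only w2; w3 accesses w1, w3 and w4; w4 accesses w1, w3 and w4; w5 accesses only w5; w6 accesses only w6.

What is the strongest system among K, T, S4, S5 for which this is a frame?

Reflexive (axiom T): yes — every world is R-related to itself.
Transitive (axiom 4): yes — every two-step R-path is closed by a direct edge.
Euclidean (axiom 5): yes — any two successors of a common world are R-related.
So F validates K, T, S4, S5. The strongest is S5.

S5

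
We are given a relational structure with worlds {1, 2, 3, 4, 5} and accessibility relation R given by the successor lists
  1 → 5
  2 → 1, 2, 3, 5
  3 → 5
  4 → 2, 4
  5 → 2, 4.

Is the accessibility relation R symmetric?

No

Symmetric: no — 1 R 5 but not 5 R 1.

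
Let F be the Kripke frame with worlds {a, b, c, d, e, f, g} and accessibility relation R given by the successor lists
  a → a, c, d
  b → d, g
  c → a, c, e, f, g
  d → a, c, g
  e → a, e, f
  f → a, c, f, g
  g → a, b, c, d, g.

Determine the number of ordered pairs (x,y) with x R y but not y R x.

8

Enumerating: (b,d), (c,e), (d,c), (e,a), (e,f), (f,a), (f,g), (g,a).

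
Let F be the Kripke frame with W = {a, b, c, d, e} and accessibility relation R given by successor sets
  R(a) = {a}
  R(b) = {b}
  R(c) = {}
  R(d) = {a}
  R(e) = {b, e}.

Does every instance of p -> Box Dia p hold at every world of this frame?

No

The schema B characterises exactly the symmetric frames.
Symmetric: no — d R a but not a R d.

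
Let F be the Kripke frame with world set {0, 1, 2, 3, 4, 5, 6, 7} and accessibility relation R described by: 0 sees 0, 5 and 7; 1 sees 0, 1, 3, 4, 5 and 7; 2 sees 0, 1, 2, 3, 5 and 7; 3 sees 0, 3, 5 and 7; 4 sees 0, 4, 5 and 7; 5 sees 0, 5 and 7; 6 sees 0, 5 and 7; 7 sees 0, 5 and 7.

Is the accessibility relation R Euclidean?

Euclidean: no — 1 R 0 and 1 R 3, but not 0 R 3.

No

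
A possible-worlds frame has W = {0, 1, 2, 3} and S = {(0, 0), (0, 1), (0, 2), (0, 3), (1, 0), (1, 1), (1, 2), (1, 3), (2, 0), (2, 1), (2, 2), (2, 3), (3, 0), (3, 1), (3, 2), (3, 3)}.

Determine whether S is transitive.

Yes

Transitive: yes — every two-step S-path is closed by a direct edge.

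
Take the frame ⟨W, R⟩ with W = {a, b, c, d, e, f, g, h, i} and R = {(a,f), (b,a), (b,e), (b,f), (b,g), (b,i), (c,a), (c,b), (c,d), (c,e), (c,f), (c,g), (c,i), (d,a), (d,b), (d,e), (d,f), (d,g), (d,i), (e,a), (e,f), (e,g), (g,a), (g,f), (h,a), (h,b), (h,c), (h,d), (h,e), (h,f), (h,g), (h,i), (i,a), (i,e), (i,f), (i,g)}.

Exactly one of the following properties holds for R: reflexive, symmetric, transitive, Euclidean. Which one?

Reflexive: no — a is not related to itself.
Symmetric: no — a R f but not f R a.
Transitive: yes — every two-step R-path is closed by a direct edge.
Euclidean: no — b R a and b R e, but not a R e.
Only transitive holds.

transitive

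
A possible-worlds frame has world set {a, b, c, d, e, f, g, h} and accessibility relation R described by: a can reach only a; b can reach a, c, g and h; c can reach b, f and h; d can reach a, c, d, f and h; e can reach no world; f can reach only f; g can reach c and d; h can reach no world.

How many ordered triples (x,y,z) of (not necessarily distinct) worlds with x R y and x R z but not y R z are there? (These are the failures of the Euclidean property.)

38

Enumerating: (b,a,c), (b,a,g), (b,a,h), (b,c,a), (b,c,c), (b,c,g), (b,g,a), (b,g,g), (b,g,h), (b,h,a), (b,h,c), (b,h,g), … and 26 more.
Total: 38.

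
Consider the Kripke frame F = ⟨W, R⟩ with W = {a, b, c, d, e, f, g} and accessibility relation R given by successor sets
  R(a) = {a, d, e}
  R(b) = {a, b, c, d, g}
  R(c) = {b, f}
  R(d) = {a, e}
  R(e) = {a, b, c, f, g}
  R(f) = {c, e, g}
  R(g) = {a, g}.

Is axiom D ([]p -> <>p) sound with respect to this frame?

Yes

By correspondence theory, D is valid on a frame iff R is serial.
Serial: yes — every world has a successor (e.g. a R a).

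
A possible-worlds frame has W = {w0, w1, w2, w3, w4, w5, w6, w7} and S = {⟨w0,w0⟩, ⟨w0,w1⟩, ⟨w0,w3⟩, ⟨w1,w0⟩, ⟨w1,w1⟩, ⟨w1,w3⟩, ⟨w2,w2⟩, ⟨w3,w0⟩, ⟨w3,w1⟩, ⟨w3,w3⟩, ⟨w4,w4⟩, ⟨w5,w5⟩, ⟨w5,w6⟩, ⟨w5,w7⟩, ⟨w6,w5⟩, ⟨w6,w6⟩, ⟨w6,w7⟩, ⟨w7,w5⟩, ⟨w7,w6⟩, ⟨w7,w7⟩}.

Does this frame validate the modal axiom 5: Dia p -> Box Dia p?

Yes

By correspondence theory, 5 is valid on a frame iff S is Euclidean.
Euclidean: yes — any two successors of a common world are S-related.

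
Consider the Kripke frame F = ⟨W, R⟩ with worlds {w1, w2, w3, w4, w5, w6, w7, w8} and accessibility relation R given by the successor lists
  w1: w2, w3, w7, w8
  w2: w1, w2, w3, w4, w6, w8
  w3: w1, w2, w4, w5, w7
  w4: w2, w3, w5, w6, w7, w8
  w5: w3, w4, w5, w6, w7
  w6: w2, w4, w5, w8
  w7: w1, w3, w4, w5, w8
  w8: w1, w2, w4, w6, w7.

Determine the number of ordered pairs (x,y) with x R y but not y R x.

R is symmetric; there are no such tuples.

0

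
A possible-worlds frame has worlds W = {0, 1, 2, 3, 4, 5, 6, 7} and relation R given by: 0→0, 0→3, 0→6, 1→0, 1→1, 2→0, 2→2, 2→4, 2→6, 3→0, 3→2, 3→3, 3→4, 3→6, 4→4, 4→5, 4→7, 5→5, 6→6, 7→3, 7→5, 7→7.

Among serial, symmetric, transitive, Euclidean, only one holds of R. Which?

Serial: yes — every world has a successor (e.g. 0 R 0).
Symmetric: no — 0 R 6 but not 6 R 0.
Transitive: no — 0 R 3 and 3 R 2, but not 0 R 2.
Euclidean: no — 0 R 6 and 0 R 3, but not 6 R 3.
Only serial holds.

serial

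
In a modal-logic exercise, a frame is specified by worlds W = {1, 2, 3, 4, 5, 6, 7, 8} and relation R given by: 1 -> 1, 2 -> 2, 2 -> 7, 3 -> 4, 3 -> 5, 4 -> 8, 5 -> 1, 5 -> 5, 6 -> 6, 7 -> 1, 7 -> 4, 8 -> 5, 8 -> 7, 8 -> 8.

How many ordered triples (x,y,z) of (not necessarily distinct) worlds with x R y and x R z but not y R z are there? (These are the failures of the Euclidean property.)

14

Enumerating: (2,7,2), (2,7,7), (3,4,4), (3,4,5), (3,5,4), (5,1,5), (7,1,4), (7,4,1), (7,4,4), (8,5,7), (8,5,8), (8,7,5), (8,7,7), (8,7,8).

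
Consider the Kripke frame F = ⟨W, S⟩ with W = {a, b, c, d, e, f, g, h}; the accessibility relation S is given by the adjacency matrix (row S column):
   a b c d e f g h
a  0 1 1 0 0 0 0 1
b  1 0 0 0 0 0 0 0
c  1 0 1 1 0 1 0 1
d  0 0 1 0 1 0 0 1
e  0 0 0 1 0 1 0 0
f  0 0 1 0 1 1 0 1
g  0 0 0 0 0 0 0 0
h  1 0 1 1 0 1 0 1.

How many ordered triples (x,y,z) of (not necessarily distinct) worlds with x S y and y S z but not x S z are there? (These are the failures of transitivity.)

Enumerating: (a,b,a), (a,c,a), (a,c,d), (a,c,f), (a,h,a), (a,h,d), (a,h,f), (b,a,b), (b,a,c), (b,a,h), (c,a,b), (c,d,e), … and 23 more.
Total: 35.

35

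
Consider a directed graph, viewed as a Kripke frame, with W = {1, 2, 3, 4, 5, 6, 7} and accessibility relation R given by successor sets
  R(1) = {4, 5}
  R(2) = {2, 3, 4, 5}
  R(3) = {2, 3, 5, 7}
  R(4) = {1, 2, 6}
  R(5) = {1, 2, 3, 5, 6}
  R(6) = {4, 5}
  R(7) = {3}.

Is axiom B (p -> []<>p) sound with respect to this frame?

Axiom B corresponds to the accessibility relation being symmetric.
Symmetric: yes — every pair in R has its reverse in R.

Yes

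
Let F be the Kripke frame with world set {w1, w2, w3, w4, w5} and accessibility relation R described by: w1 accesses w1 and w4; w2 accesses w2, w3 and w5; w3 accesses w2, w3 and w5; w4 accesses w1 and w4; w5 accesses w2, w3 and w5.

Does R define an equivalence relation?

Reflexive: yes — every world is R-related to itself.
Symmetric: yes — every pair in R has its reverse in R.
Transitive: yes — every two-step R-path is closed by a direct edge.
So R is an equivalence relation.

Yes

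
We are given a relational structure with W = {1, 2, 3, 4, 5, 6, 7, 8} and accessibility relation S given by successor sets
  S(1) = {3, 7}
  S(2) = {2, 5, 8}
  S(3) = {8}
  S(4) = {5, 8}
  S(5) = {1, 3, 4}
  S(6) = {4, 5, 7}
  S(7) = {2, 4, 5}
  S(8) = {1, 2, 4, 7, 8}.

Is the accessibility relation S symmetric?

Symmetric: no — 1 S 3 but not 3 S 1.

No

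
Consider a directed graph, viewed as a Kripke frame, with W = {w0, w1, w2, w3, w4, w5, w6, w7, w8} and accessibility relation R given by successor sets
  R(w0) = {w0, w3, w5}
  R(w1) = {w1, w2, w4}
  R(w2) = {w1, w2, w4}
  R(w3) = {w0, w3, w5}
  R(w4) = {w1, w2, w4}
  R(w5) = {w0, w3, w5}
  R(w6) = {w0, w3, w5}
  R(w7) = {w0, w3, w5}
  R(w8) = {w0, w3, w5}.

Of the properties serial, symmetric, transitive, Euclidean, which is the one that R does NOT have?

Serial: yes — every world has a successor (e.g. w0 R w0).
Symmetric: no — w6 R w0 but not w0 R w6.
Transitive: yes — every two-step R-path is closed by a direct edge.
Euclidean: yes — any two successors of a common world are R-related.
Only symmetric fails.

symmetric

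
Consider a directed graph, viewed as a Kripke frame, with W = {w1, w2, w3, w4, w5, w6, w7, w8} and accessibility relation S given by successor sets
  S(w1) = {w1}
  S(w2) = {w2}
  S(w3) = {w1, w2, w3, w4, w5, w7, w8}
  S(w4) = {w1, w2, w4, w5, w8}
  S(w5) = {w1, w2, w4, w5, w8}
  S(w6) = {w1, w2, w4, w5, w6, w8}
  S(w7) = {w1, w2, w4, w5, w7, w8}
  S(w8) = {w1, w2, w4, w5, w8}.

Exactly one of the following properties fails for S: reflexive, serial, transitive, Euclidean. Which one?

Euclidean

Reflexive: yes — every world is S-related to itself.
Serial: yes — every world has a successor (e.g. w1 S w1).
Transitive: yes — every two-step S-path is closed by a direct edge.
Euclidean: no — w3 S w1 and w3 S w2, but not w1 S w2.
Only Euclidean fails.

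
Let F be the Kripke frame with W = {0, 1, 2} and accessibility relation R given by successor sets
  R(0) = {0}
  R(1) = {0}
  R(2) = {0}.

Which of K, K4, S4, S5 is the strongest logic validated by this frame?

Transitive (axiom 4): yes — every two-step R-path is closed by a direct edge.
Reflexive (axiom T): no — 1 is not related to itself.
Euclidean (axiom 5): yes — any two successors of a common world are R-related.
So F validates K, K4; S4 would additionally require R to be reflexive. The strongest is K4.

K4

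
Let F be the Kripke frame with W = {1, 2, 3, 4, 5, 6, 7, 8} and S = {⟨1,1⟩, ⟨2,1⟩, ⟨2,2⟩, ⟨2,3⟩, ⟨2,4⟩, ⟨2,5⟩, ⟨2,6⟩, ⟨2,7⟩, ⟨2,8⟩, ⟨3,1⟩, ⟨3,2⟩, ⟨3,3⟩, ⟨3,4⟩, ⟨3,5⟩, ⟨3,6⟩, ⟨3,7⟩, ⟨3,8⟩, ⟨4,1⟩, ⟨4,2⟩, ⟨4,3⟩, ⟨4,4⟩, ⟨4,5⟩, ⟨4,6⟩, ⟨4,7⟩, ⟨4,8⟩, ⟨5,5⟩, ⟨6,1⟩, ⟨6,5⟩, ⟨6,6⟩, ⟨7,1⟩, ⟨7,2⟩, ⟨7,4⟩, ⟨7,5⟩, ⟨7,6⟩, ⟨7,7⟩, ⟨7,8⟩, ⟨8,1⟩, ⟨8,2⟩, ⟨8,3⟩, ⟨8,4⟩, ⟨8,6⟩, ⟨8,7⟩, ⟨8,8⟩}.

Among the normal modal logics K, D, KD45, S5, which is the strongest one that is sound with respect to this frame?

Serial (axiom D): yes — every world has a successor (e.g. 1 S 1).
Euclidean (axiom 5): no — 2 S 1 and 2 S 3, but not 1 S 3.
Transitive (axiom 4): no — 7 S 2 and 2 S 3, but not 7 S 3.
Reflexive (axiom T): yes — every world is S-related to itself.
So F validates K, D; KD45 would additionally require S to be Euclidean and transitive. The strongest is D.

D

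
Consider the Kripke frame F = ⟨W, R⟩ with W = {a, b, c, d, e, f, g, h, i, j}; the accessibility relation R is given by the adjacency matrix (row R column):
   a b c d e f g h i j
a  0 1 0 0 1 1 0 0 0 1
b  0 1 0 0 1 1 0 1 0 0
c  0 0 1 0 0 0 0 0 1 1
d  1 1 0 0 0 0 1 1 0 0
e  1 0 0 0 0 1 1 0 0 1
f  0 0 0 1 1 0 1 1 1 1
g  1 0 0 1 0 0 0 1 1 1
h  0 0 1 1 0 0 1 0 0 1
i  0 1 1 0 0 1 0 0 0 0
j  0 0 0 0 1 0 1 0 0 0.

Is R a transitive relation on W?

Transitive: no — a R b and b R h, but not a R h.

No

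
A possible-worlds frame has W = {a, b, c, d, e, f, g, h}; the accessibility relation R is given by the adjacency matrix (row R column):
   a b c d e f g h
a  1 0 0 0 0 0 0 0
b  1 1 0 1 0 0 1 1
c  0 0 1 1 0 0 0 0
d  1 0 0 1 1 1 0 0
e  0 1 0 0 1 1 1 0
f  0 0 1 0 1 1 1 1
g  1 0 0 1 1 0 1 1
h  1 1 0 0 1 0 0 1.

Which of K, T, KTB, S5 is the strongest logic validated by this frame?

Reflexive (axiom T): yes — every world is R-related to itself.
Symmetric (axiom B): no — b R a but not a R b.
Euclidean (axiom 5): no — b R a and b R d, but not a R d.
So F validates K, T; KTB would additionally require R to be symmetric. The strongest is T.

T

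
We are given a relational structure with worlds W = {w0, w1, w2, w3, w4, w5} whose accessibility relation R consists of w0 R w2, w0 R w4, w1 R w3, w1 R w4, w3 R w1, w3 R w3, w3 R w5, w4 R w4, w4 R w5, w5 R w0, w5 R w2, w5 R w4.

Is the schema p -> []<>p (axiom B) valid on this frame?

No

The schema B characterises exactly the symmetric frames.
Symmetric: no — w0 R w2 but not w2 R w0.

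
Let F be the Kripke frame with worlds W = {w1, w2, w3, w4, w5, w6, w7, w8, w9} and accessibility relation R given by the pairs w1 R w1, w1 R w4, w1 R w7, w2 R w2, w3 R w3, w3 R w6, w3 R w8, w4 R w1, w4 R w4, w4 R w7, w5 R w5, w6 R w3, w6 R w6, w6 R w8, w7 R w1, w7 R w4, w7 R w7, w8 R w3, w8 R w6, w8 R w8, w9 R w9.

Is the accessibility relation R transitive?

Transitive: yes — every two-step R-path is closed by a direct edge.

Yes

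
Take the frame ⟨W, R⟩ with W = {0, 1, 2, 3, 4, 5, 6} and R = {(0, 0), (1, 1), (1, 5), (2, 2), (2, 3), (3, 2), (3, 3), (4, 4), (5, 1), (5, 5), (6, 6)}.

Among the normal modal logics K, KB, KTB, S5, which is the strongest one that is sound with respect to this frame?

S5

Symmetric (axiom B): yes — every pair in R has its reverse in R.
Reflexive (axiom T): yes — every world is R-related to itself.
Euclidean (axiom 5): yes — any two successors of a common world are R-related.
So F validates K, KB, KTB, S5. The strongest is S5.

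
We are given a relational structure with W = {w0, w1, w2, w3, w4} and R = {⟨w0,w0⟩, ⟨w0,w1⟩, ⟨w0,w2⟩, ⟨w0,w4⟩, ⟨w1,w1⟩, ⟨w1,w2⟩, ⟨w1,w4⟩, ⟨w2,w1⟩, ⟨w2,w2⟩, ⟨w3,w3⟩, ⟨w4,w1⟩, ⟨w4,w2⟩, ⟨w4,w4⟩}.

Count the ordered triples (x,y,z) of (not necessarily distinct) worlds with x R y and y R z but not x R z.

Enumerating: (w2,w1,w4).

1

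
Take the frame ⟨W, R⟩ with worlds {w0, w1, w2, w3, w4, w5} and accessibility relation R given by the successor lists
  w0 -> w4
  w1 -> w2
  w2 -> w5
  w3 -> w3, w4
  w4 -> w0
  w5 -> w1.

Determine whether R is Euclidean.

Euclidean: no — w0 R w4 and w0 R w4, but not w4 R w4.

No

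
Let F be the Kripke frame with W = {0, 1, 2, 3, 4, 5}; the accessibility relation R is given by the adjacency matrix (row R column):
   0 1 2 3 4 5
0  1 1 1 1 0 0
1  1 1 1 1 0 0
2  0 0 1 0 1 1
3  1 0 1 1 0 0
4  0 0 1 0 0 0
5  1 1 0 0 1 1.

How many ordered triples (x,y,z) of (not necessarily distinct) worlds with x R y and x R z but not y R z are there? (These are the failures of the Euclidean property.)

Enumerating: (0,2,0), (0,2,1), (0,2,3), (0,3,1), (1,2,0), (1,2,1), (1,2,3), (1,3,1), (2,4,4), (2,4,5), (2,5,2), (3,2,0), … and 9 more.
Total: 21.

21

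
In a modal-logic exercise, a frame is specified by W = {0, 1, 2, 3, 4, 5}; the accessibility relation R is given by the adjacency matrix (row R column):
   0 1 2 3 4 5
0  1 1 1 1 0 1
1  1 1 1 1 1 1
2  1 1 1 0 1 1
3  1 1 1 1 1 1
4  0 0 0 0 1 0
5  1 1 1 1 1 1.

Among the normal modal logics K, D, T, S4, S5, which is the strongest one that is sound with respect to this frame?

Serial (axiom D): yes — every world has a successor (e.g. 0 R 0).
Reflexive (axiom T): yes — every world is R-related to itself.
Transitive (axiom 4): no — 0 R 1 and 1 R 4, but not 0 R 4.
Euclidean (axiom 5): no — 0 R 2 and 0 R 3, but not 2 R 3.
So F validates K, D, T; S4 would additionally require R to be transitive. The strongest is T.

T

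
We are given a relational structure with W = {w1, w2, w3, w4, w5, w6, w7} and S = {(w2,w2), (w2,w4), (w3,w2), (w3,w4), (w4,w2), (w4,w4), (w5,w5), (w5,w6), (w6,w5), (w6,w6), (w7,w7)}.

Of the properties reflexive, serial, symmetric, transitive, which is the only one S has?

transitive

Reflexive: no — w1 is not related to itself.
Serial: no — w1 has no S-successor.
Symmetric: no — w3 S w2 but not w2 S w3.
Transitive: yes — every two-step S-path is closed by a direct edge.
Only transitive holds.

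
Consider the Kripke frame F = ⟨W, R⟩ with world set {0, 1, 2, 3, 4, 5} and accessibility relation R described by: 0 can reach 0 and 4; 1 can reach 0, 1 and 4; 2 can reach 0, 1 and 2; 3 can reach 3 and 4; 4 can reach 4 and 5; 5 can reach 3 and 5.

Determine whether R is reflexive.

Yes

Reflexive: yes — every world is R-related to itself.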